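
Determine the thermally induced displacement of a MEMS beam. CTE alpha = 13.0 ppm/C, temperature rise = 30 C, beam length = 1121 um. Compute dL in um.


Step 1: Convert CTE: alpha = 13.0 ppm/C = 13.0e-6 /C
Step 2: dL = 13.0e-6 * 30 * 1121
dL = 0.4372 um


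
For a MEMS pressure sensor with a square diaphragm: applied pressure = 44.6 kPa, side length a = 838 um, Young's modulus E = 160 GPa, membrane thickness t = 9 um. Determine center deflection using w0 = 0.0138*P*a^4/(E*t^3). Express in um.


Step 1: Convert pressure to compatible units (E is in GPa, so P in GPa).
P = 44.6 kPa = 44.6e-6 GPa
Step 2: Compute numerator: 0.0138 * P * a^4.
a^4 = 838^4 = 493146635536
numerator = 0.0138 * 44.6e-6 * 493146635536 = 3.035219e+05
Step 3: Compute denominator: E * t^3 = 160 * 9^3 = 116640
Step 4: w0 = numerator / denominator = 3.035219e+05 / 116640 = 2.6022 um


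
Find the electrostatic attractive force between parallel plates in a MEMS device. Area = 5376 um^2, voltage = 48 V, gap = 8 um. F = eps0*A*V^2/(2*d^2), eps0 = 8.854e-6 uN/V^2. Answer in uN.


Step 1: Identify parameters.
eps0 = 8.854e-6 uN/V^2, A = 5376 um^2, V = 48 V, d = 8 um
Step 2: Compute V^2 = 48^2 = 2304
Step 3: Compute d^2 = 8^2 = 64
Step 4: F = 0.5 * 8.854e-6 * 5376 * 2304 / 64
F = 0.857 uN


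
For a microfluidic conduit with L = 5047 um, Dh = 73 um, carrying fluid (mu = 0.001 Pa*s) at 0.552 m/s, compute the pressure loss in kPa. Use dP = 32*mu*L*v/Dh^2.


Step 1: Convert to SI: L = 5047e-6 m, Dh = 73e-6 m
Step 2: dP = 32 * 0.001 * 5047e-6 * 0.552 / (73e-6)^2
Step 3: dP = 16729.26 Pa
Step 4: Convert to kPa: dP = 16.73 kPa


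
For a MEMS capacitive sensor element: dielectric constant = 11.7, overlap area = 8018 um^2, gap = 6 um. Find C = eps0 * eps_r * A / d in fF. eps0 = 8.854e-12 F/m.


Step 1: Convert area to m^2: A = 8018e-12 m^2
Step 2: Convert gap to m: d = 6e-6 m
Step 3: C = eps0 * eps_r * A / d
C = 8.854e-12 * 11.7 * 8018e-12 / 6e-6
Step 4: Convert to fF (multiply by 1e15).
C = 138.43 fF


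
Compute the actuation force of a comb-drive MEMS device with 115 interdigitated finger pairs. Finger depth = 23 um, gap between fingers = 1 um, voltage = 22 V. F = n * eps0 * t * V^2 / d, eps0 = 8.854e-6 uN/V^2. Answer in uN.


Step 1: Parameters: n=115, eps0=8.854e-6 uN/V^2, t=23 um, V=22 V, d=1 um
Step 2: V^2 = 484
Step 3: F = 115 * 8.854e-6 * 23 * 484 / 1
F = 11.335 uN


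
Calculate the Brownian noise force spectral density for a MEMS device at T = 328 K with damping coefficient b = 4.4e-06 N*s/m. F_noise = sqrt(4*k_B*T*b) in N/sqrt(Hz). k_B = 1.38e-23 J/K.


Step 1: Compute 4 * k_B * T * b
= 4 * 1.38e-23 * 328 * 4.4e-06
= 7.9665e-26 N^2/Hz
Step 2: F_noise = sqrt(7.9665e-26)
F_noise = 2.82e-13 N/sqrt(Hz)


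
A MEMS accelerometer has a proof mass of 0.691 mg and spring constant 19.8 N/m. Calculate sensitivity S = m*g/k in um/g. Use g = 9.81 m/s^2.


Step 1: Convert mass: m = 0.691 mg = 6.91e-07 kg
Step 2: S = m * g / k = 6.91e-07 * 9.81 / 19.8
Step 3: S = 3.42e-07 m/g
Step 4: Convert to um/g: S = 0.342 um/g


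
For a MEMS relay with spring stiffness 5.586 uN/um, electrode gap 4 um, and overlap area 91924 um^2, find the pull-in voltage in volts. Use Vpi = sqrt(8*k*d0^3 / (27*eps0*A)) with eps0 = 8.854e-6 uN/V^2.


Step 1: Compute numerator: 8 * k * d0^3 = 8 * 5.586 * 4^3 = 2860.032
Step 2: Compute denominator: 27 * eps0 * A = 27 * 8.854e-6 * 91924 = 21.975168
Step 3: Vpi = sqrt(2860.032 / 21.975168)
Vpi = 11.41 V


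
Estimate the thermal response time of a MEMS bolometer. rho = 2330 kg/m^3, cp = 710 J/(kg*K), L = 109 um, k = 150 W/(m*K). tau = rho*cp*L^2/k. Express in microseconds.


Step 1: Convert L to m: L = 109e-6 m
Step 2: L^2 = (109e-6)^2 = 1.1881e-08 m^2
Step 3: tau = 2330 * 710 * 1.1881e-08 / 150 = 1.3103159e-04 s
Step 4: Convert to microseconds (multiply by 1e6).
tau = 131.032 us


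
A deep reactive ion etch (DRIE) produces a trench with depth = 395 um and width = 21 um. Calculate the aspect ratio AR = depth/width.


Step 1: AR = depth / width
Step 2: AR = 395 / 21
AR = 18.8


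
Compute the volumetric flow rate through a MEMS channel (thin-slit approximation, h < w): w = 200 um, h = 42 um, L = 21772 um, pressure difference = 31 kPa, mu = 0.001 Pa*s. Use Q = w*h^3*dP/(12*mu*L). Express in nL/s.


Step 1: Convert all dimensions to SI (meters).
w = 200e-6 m, h = 42e-6 m, L = 21772e-6 m, dP = 31e3 Pa
Step 2: Q = w * h^3 * dP / (12 * mu * L)
Q = 200e-6 * (42e-6)^3 * 31e3 / (12 * 0.001 * 21772e-6) = 1.75816645e-09 m^3/s
Step 3: Convert Q from m^3/s to nL/s (1 m^3 = 1e12 nL, so multiply by 1e12).
Q = 1758.166 nL/s


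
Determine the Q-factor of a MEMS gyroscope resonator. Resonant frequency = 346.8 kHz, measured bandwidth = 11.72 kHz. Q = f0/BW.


Step 1: Q = f0 / bandwidth
Step 2: Q = 346.8 / 11.72
Q = 29.6


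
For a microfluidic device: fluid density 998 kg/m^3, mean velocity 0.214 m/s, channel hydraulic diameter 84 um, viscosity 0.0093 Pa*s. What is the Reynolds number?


Step 1: Convert Dh to meters: Dh = 84e-6 m
Step 2: Re = rho * v * Dh / mu
Re = 998 * 0.214 * 84e-6 / 0.0093
Re = 1.929


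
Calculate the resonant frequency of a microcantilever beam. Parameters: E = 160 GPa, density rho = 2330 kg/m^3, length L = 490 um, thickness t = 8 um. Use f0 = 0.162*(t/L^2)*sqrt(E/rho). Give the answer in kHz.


Step 1: Convert units to SI.
t_SI = 8e-6 m, L_SI = 490e-6 m
Step 2: Calculate sqrt(E/rho).
sqrt(160e9 / 2330) = 8286.71 m/s
Step 3: Compute f0.
f0 = 0.162 * 8e-6 / (490e-6)^2 * 8286.71 = 44729.6 Hz = 44.73 kHz


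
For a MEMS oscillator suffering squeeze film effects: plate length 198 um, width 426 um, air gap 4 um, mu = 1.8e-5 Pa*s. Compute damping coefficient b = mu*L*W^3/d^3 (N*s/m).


Step 1: Convert to SI.
L = 198e-6 m, W = 426e-6 m, d = 4e-6 m
Step 2: W^3 = (426e-6)^3 = 7.73e-11 m^3
Step 3: d^3 = (4e-6)^3 = 6.40e-17 m^3
Step 4: b = 1.8e-5 * 198e-6 * 7.73e-11 / 6.40e-17
b = 4.31e-03 N*s/m


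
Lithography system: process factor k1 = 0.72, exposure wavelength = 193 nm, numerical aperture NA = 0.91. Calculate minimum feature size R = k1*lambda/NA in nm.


Step 1: Identify values: k1 = 0.72, lambda = 193 nm, NA = 0.91
Step 2: R = k1 * lambda / NA
R = 0.72 * 193 / 0.91
R = 152.7 nm


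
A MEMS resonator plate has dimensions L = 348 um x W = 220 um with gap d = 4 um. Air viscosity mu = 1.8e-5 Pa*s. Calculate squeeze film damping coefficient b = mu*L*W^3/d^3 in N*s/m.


Step 1: Convert to SI.
L = 348e-6 m, W = 220e-6 m, d = 4e-6 m
Step 2: W^3 = (220e-6)^3 = 1.06e-11 m^3
Step 3: d^3 = (4e-6)^3 = 6.40e-17 m^3
Step 4: b = 1.8e-5 * 348e-6 * 1.06e-11 / 6.40e-17
b = 1.04e-03 N*s/m


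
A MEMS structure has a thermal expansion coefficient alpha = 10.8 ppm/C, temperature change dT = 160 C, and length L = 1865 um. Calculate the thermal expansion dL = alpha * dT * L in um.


Step 1: Convert CTE: alpha = 10.8 ppm/C = 10.8e-6 /C
Step 2: dL = 10.8e-6 * 160 * 1865
dL = 3.2227 um


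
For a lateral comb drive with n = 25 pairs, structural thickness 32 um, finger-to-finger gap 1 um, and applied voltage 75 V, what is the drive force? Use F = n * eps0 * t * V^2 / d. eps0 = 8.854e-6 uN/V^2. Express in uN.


Step 1: Parameters: n=25, eps0=8.854e-6 uN/V^2, t=32 um, V=75 V, d=1 um
Step 2: V^2 = 5625
Step 3: F = 25 * 8.854e-6 * 32 * 5625 / 1
F = 39.843 uN


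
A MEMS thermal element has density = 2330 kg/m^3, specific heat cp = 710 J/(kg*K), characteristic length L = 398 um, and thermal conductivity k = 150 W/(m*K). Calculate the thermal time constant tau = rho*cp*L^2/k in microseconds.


Step 1: Convert L to m: L = 398e-6 m
Step 2: L^2 = (398e-6)^2 = 1.58404e-07 m^2
Step 3: tau = 2330 * 710 * 1.58404e-07 / 150 = 1.74698491e-03 s
Step 4: Convert to microseconds (multiply by 1e6).
tau = 1746.985 us


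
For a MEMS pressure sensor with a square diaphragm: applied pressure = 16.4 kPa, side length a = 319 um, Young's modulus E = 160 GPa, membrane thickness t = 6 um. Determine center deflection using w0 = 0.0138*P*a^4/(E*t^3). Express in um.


Step 1: Convert pressure to compatible units (E is in GPa, so P in GPa).
P = 16.4 kPa = 16.4e-6 GPa
Step 2: Compute numerator: 0.0138 * P * a^4.
a^4 = 319^4 = 10355301121
numerator = 0.0138 * 16.4e-6 * 10355301121 = 2.3436e+03
Step 3: Compute denominator: E * t^3 = 160 * 6^3 = 34560
Step 4: w0 = numerator / denominator = 2.3436e+03 / 34560 = 0.0678 um


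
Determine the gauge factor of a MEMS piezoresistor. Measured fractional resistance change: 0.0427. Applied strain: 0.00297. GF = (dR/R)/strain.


Step 1: Identify values.
dR/R = 0.0427, strain = 0.00297
Step 2: GF = (dR/R) / strain = 0.0427 / 0.00297
GF = 14.4


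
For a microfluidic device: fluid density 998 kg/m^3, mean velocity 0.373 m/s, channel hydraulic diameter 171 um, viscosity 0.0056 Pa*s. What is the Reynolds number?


Step 1: Convert Dh to meters: Dh = 171e-6 m
Step 2: Re = rho * v * Dh / mu
Re = 998 * 0.373 * 171e-6 / 0.0056
Re = 11.367


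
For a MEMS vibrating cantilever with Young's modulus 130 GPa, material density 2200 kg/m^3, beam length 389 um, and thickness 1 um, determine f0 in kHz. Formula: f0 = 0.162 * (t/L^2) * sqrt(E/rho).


Step 1: Convert units to SI.
t_SI = 1e-6 m, L_SI = 389e-6 m
Step 2: Calculate sqrt(E/rho).
sqrt(130e9 / 2200) = 7687.06 m/s
Step 3: Compute f0.
f0 = 0.162 * 1e-6 / (389e-6)^2 * 7687.06 = 8229.5 Hz = 8.23 kHz


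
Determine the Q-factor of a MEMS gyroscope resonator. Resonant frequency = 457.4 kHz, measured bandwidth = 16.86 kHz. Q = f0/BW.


Step 1: Q = f0 / bandwidth
Step 2: Q = 457.4 / 16.86
Q = 27.1


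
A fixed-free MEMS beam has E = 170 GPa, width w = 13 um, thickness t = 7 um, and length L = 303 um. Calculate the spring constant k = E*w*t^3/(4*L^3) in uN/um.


Step 1: Convert E to consistent units (1 GPa = 1000 uN/um^2).
E = 170 GPa = 170000 uN/um^2
Step 2: Compute t^3 = 7^3 = 343
Step 3: Compute L^3 = 303^3 = 27818127
Step 4: k = 170000 * 13 * 343 / (4 * 27818127)
k = 6.8124 uN/um


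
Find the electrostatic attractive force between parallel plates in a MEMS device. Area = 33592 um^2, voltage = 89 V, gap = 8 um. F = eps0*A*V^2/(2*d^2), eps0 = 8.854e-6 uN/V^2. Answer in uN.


Step 1: Identify parameters.
eps0 = 8.854e-6 uN/V^2, A = 33592 um^2, V = 89 V, d = 8 um
Step 2: Compute V^2 = 89^2 = 7921
Step 3: Compute d^2 = 8^2 = 64
Step 4: F = 0.5 * 8.854e-6 * 33592 * 7921 / 64
F = 18.405 uN


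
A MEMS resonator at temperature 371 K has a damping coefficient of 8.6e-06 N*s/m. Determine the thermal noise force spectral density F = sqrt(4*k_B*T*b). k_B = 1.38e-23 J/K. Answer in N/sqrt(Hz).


Step 1: Compute 4 * k_B * T * b
= 4 * 1.38e-23 * 371 * 8.6e-06
= 1.7612e-25 N^2/Hz
Step 2: F_noise = sqrt(1.7612e-25)
F_noise = 4.20e-13 N/sqrt(Hz)


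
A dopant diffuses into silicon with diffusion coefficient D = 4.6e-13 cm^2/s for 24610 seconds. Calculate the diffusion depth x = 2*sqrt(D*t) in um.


Step 1: Compute D*t = 4.6e-13 * 24610 = 1.13206e-08 cm^2
Step 2: sqrt(D*t) = 1.06398e-04 cm
Step 3: x = 2 * 1.06398e-04 cm = 2.12796e-04 cm
Step 4: Convert to um (1 cm = 1e4 um): x = 2.128 um


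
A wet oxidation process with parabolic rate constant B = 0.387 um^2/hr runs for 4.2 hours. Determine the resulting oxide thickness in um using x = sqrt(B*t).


Step 1: Compute B*t = 0.387 * 4.2 = 1.6254
Step 2: x = sqrt(1.6254)
x = 1.275 um


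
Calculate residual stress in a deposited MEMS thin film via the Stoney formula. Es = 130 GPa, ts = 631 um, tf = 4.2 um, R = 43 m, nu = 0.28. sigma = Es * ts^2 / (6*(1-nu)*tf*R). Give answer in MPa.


Step 1: Compute numerator: Es * ts^2 = 130 * 631^2 = 51760930 (GPa*um^2)
Step 2: Compute denominator (R in um): 6*(1-nu)*tf*R = 6*0.72*4.2*43e6 = 780192000.0 (um^2)
Step 3: sigma (GPa) = 51760930 / 780192000.0 = 6.6344e-02 GPa
Step 4: Convert to MPa (x1000): sigma = 66.3 MPa


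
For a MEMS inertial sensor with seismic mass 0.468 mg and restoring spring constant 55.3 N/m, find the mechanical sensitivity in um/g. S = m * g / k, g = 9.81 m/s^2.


Step 1: Convert mass: m = 0.468 mg = 4.68e-07 kg
Step 2: S = m * g / k = 4.68e-07 * 9.81 / 55.3
Step 3: S = 8.30e-08 m/g
Step 4: Convert to um/g: S = 0.083 um/g


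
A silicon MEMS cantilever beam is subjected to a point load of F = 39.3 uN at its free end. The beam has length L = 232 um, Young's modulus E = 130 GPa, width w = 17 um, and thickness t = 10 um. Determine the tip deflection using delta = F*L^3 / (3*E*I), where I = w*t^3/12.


Step 1: Calculate the second moment of area.
I = w * t^3 / 12 = 17 * 10^3 / 12 = 1416.6667 um^4
Step 2: Convert E to consistent units (1 GPa = 1000 uN/um^2).
E = 130 GPa = 130000 uN/um^2
Step 3: Calculate tip deflection.
delta = F * L^3 / (3 * E * I)
delta = 39.3 * 232^3 / (3 * 130000 * 1416.6667)
delta = 0.8882 um


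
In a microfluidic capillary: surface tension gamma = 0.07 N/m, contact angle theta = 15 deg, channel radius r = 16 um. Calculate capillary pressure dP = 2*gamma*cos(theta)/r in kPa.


Step 1: cos(15 deg) = 0.9659
Step 2: Convert r to m: r = 16e-6 m
Step 3: dP = 2 * 0.07 * 0.9659 / 16e-6 = 8451.6 Pa
Step 4: Convert Pa to kPa (divide by 1000).
dP = 8.45 kPa


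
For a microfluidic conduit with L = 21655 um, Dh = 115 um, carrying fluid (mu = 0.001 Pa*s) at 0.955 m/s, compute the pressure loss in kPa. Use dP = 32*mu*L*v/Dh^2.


Step 1: Convert to SI: L = 21655e-6 m, Dh = 115e-6 m
Step 2: dP = 32 * 0.001 * 21655e-6 * 0.955 / (115e-6)^2
Step 3: dP = 50039.83 Pa
Step 4: Convert to kPa: dP = 50.04 kPa


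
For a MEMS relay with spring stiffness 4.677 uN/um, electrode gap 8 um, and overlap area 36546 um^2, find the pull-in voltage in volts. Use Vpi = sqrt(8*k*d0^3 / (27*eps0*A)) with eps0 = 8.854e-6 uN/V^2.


Step 1: Compute numerator: 8 * k * d0^3 = 8 * 4.677 * 8^3 = 19156.992
Step 2: Compute denominator: 27 * eps0 * A = 27 * 8.854e-6 * 36546 = 8.736614
Step 3: Vpi = sqrt(19156.992 / 8.736614)
Vpi = 46.83 V


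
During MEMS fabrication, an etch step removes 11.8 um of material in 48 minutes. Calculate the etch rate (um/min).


Step 1: Etch rate = depth / time
Step 2: rate = 11.8 / 48
rate = 0.246 um/min


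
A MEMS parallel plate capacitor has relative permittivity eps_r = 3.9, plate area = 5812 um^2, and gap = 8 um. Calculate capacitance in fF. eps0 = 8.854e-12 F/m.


Step 1: Convert area to m^2: A = 5812e-12 m^2
Step 2: Convert gap to m: d = 8e-6 m
Step 3: C = eps0 * eps_r * A / d
C = 8.854e-12 * 3.9 * 5812e-12 / 8e-6
Step 4: Convert to fF (multiply by 1e15).
C = 25.09 fF


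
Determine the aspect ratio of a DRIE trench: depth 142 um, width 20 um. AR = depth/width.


Step 1: AR = depth / width
Step 2: AR = 142 / 20
AR = 7.1


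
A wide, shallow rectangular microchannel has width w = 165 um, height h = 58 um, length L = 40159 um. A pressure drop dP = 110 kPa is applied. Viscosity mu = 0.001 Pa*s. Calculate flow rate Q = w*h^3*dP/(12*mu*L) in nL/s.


Step 1: Convert all dimensions to SI (meters).
w = 165e-6 m, h = 58e-6 m, L = 40159e-6 m, dP = 110e3 Pa
Step 2: Q = w * h^3 * dP / (12 * mu * L)
Q = 165e-6 * (58e-6)^3 * 110e3 / (12 * 0.001 * 40159e-6) = 7.34846236e-09 m^3/s
Step 3: Convert Q from m^3/s to nL/s (1 m^3 = 1e12 nL, so multiply by 1e12).
Q = 7348.462 nL/s


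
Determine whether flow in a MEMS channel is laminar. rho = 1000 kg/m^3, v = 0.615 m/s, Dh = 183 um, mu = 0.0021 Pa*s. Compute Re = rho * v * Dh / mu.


Step 1: Convert Dh to meters: Dh = 183e-6 m
Step 2: Re = rho * v * Dh / mu
Re = 1000 * 0.615 * 183e-6 / 0.0021
Re = 53.593
Since Re = 53.593 is below ~2300, the flow is laminar.


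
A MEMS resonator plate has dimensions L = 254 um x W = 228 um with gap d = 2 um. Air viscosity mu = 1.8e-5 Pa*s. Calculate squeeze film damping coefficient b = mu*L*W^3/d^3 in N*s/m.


Step 1: Convert to SI.
L = 254e-6 m, W = 228e-6 m, d = 2e-6 m
Step 2: W^3 = (228e-6)^3 = 1.19e-11 m^3
Step 3: d^3 = (2e-6)^3 = 8.00e-18 m^3
Step 4: b = 1.8e-5 * 254e-6 * 1.19e-11 / 8.00e-18
b = 6.77e-03 N*s/m


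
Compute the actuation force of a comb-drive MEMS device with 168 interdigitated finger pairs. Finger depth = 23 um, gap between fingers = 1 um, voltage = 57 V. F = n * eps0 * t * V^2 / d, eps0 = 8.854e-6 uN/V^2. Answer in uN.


Step 1: Parameters: n=168, eps0=8.854e-6 uN/V^2, t=23 um, V=57 V, d=1 um
Step 2: V^2 = 3249
Step 3: F = 168 * 8.854e-6 * 23 * 3249 / 1
F = 111.154 uN


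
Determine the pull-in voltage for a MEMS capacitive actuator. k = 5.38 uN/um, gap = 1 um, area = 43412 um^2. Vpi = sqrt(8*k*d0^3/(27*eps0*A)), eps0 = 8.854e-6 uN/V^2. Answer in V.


Step 1: Compute numerator: 8 * k * d0^3 = 8 * 5.38 * 1^3 = 43.04
Step 2: Compute denominator: 27 * eps0 * A = 27 * 8.854e-6 * 43412 = 10.377986
Step 3: Vpi = sqrt(43.04 / 10.377986)
Vpi = 2.04 V


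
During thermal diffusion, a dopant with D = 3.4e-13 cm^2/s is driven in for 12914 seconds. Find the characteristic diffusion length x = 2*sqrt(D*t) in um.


Step 1: Compute D*t = 3.4e-13 * 12914 = 4.39076e-09 cm^2
Step 2: sqrt(D*t) = 6.62628e-05 cm
Step 3: x = 2 * 6.62628e-05 cm = 1.325256e-04 cm
Step 4: Convert to um (1 cm = 1e4 um): x = 1.325 um


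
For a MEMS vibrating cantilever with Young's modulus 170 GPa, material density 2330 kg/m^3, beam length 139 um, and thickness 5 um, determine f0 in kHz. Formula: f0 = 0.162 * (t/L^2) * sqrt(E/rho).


Step 1: Convert units to SI.
t_SI = 5e-6 m, L_SI = 139e-6 m
Step 2: Calculate sqrt(E/rho).
sqrt(170e9 / 2330) = 8541.74 m/s
Step 3: Compute f0.
f0 = 0.162 * 5e-6 / (139e-6)^2 * 8541.74 = 358097.9 Hz = 358.1 kHz


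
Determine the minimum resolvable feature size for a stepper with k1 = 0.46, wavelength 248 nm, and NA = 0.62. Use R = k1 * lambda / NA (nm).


Step 1: Identify values: k1 = 0.46, lambda = 248 nm, NA = 0.62
Step 2: R = k1 * lambda / NA
R = 0.46 * 248 / 0.62
R = 184.0 nm


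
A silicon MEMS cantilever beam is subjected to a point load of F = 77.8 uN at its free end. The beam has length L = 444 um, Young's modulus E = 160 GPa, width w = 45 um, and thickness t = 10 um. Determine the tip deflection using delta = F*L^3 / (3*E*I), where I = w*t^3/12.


Step 1: Calculate the second moment of area.
I = w * t^3 / 12 = 45 * 10^3 / 12 = 3750.0 um^4
Step 2: Convert E to consistent units (1 GPa = 1000 uN/um^2).
E = 160 GPa = 160000 uN/um^2
Step 3: Calculate tip deflection.
delta = F * L^3 / (3 * E * I)
delta = 77.8 * 444^3 / (3 * 160000 * 3750.0)
delta = 3.7832 um


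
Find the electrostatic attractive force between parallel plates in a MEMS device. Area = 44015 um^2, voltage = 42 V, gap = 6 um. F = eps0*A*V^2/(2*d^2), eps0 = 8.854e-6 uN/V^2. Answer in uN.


Step 1: Identify parameters.
eps0 = 8.854e-6 uN/V^2, A = 44015 um^2, V = 42 V, d = 6 um
Step 2: Compute V^2 = 42^2 = 1764
Step 3: Compute d^2 = 6^2 = 36
Step 4: F = 0.5 * 8.854e-6 * 44015 * 1764 / 36
F = 9.548 uN


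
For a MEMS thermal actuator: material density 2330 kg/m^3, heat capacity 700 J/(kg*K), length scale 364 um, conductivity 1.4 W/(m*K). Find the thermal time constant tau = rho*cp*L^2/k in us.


Step 1: Convert L to m: L = 364e-6 m
Step 2: L^2 = (364e-6)^2 = 1.32496e-07 m^2
Step 3: tau = 2330 * 700 * 1.32496e-07 / 1.4 = 1.5435784e-01 s
Step 4: Convert to microseconds (multiply by 1e6).
tau = 154357.84 us


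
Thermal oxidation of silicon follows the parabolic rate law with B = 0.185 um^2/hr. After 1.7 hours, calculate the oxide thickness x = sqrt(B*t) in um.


Step 1: Compute B*t = 0.185 * 1.7 = 0.3145
Step 2: x = sqrt(0.3145)
x = 0.561 um


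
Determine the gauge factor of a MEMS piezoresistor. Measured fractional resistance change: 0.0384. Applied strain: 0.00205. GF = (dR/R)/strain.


Step 1: Identify values.
dR/R = 0.0384, strain = 0.00205
Step 2: GF = (dR/R) / strain = 0.0384 / 0.00205
GF = 18.7


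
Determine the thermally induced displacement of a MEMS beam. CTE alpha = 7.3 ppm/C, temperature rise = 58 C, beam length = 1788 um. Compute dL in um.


Step 1: Convert CTE: alpha = 7.3 ppm/C = 7.3e-6 /C
Step 2: dL = 7.3e-6 * 58 * 1788
dL = 0.757 um


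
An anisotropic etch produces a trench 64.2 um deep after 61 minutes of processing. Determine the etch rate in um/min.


Step 1: Etch rate = depth / time
Step 2: rate = 64.2 / 61
rate = 1.052 um/min


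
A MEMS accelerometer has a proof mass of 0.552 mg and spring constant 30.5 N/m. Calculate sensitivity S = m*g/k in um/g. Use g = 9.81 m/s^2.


Step 1: Convert mass: m = 0.552 mg = 5.52e-07 kg
Step 2: S = m * g / k = 5.52e-07 * 9.81 / 30.5
Step 3: S = 1.78e-07 m/g
Step 4: Convert to um/g: S = 0.178 um/g


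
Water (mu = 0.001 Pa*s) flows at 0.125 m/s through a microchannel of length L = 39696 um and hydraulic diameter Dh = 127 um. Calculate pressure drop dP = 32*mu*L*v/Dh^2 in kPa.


Step 1: Convert to SI: L = 39696e-6 m, Dh = 127e-6 m
Step 2: dP = 32 * 0.001 * 39696e-6 * 0.125 / (127e-6)^2
Step 3: dP = 9844.63 Pa
Step 4: Convert to kPa: dP = 9.84 kPa


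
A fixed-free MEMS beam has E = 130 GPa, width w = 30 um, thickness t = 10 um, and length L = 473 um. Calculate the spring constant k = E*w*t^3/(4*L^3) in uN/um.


Step 1: Convert E to consistent units (1 GPa = 1000 uN/um^2).
E = 130 GPa = 130000 uN/um^2
Step 2: Compute t^3 = 10^3 = 1000
Step 3: Compute L^3 = 473^3 = 105823817
Step 4: k = 130000 * 30 * 1000 / (4 * 105823817)
k = 9.2134 uN/um


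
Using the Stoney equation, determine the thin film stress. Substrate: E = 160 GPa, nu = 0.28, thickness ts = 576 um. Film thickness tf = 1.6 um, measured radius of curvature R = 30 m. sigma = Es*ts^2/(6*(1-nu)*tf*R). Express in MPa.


Step 1: Compute numerator: Es * ts^2 = 160 * 576^2 = 53084160 (GPa*um^2)
Step 2: Compute denominator (R in um): 6*(1-nu)*tf*R = 6*0.72*1.6*30e6 = 207360000.0 (um^2)
Step 3: sigma (GPa) = 53084160 / 207360000.0 = 2.56e-01 GPa
Step 4: Convert to MPa (x1000): sigma = 256.0 MPa


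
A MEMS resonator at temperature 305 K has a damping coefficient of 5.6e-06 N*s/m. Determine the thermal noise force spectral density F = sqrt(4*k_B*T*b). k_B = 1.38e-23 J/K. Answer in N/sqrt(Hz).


Step 1: Compute 4 * k_B * T * b
= 4 * 1.38e-23 * 305 * 5.6e-06
= 9.4282e-26 N^2/Hz
Step 2: F_noise = sqrt(9.4282e-26)
F_noise = 3.07e-13 N/sqrt(Hz)


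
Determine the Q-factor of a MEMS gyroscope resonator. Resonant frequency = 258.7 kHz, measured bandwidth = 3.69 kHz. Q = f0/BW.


Step 1: Q = f0 / bandwidth
Step 2: Q = 258.7 / 3.69
Q = 70.1


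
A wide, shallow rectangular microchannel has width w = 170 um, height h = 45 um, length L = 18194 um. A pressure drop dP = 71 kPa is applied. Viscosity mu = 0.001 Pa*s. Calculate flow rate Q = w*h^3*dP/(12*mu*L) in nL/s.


Step 1: Convert all dimensions to SI (meters).
w = 170e-6 m, h = 45e-6 m, L = 18194e-6 m, dP = 71e3 Pa
Step 2: Q = w * h^3 * dP / (12 * mu * L)
Q = 170e-6 * (45e-6)^3 * 71e3 / (12 * 0.001 * 18194e-6) = 5.03773565e-09 m^3/s
Step 3: Convert Q from m^3/s to nL/s (1 m^3 = 1e12 nL, so multiply by 1e12).
Q = 5037.736 nL/s


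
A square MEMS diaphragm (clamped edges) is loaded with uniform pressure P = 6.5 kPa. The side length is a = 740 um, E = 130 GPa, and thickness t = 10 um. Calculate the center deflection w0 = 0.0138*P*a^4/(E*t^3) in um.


Step 1: Convert pressure to compatible units (E is in GPa, so P in GPa).
P = 6.5 kPa = 6.5e-6 GPa
Step 2: Compute numerator: 0.0138 * P * a^4.
a^4 = 740^4 = 299865760000
numerator = 0.0138 * 6.5e-6 * 299865760000 = 2.6898e+04
Step 3: Compute denominator: E * t^3 = 130 * 10^3 = 130000
Step 4: w0 = numerator / denominator = 2.6898e+04 / 130000 = 0.2069 um


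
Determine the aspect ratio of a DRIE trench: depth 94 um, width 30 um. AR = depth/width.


Step 1: AR = depth / width
Step 2: AR = 94 / 30
AR = 3.1


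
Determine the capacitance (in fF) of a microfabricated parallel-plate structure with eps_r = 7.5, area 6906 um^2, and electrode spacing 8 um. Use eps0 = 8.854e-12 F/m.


Step 1: Convert area to m^2: A = 6906e-12 m^2
Step 2: Convert gap to m: d = 8e-6 m
Step 3: C = eps0 * eps_r * A / d
C = 8.854e-12 * 7.5 * 6906e-12 / 8e-6
Step 4: Convert to fF (multiply by 1e15).
C = 57.32 fF


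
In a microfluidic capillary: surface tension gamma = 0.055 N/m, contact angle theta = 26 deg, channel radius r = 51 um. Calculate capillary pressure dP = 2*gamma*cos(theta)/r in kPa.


Step 1: cos(26 deg) = 0.8988
Step 2: Convert r to m: r = 51e-6 m
Step 3: dP = 2 * 0.055 * 0.8988 / 51e-6 = 1938.6 Pa
Step 4: Convert Pa to kPa (divide by 1000).
dP = 1.94 kPa


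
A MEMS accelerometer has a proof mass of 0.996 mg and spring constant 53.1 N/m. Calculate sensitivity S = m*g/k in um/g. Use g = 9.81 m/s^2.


Step 1: Convert mass: m = 0.996 mg = 9.96e-07 kg
Step 2: S = m * g / k = 9.96e-07 * 9.81 / 53.1
Step 3: S = 1.84e-07 m/g
Step 4: Convert to um/g: S = 0.184 um/g


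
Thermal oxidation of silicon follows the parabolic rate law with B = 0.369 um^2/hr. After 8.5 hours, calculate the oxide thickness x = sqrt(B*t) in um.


Step 1: Compute B*t = 0.369 * 8.5 = 3.1365
Step 2: x = sqrt(3.1365)
x = 1.771 um


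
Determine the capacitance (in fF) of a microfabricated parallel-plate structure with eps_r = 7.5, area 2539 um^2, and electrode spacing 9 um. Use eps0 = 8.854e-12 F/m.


Step 1: Convert area to m^2: A = 2539e-12 m^2
Step 2: Convert gap to m: d = 9e-6 m
Step 3: C = eps0 * eps_r * A / d
C = 8.854e-12 * 7.5 * 2539e-12 / 9e-6
Step 4: Convert to fF (multiply by 1e15).
C = 18.73 fF


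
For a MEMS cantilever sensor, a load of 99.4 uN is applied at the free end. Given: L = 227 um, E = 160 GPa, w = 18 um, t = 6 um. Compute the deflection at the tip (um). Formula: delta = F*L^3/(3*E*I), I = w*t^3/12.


Step 1: Calculate the second moment of area.
I = w * t^3 / 12 = 18 * 6^3 / 12 = 324.0 um^4
Step 2: Convert E to consistent units (1 GPa = 1000 uN/um^2).
E = 160 GPa = 160000 uN/um^2
Step 3: Calculate tip deflection.
delta = F * L^3 / (3 * E * I)
delta = 99.4 * 227^3 / (3 * 160000 * 324.0)
delta = 7.4761 um


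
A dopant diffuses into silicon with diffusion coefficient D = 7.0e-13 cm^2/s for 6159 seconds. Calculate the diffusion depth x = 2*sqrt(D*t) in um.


Step 1: Compute D*t = 7.0e-13 * 6159 = 4.3113e-09 cm^2
Step 2: sqrt(D*t) = 6.56605e-05 cm
Step 3: x = 2 * 6.56605e-05 cm = 1.31321e-04 cm
Step 4: Convert to um (1 cm = 1e4 um): x = 1.313 um


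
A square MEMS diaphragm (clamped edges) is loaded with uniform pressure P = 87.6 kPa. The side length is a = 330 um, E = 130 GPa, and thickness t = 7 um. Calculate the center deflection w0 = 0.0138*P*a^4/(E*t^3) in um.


Step 1: Convert pressure to compatible units (E is in GPa, so P in GPa).
P = 87.6 kPa = 87.6e-6 GPa
Step 2: Compute numerator: 0.0138 * P * a^4.
a^4 = 330^4 = 11859210000
numerator = 0.0138 * 87.6e-6 * 11859210000 = 1.43364e+04
Step 3: Compute denominator: E * t^3 = 130 * 7^3 = 44590
Step 4: w0 = numerator / denominator = 1.43364e+04 / 44590 = 0.3215 um


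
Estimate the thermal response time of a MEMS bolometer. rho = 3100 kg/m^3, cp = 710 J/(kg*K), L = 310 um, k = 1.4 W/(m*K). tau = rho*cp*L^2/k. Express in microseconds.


Step 1: Convert L to m: L = 310e-6 m
Step 2: L^2 = (310e-6)^2 = 9.61e-08 m^2
Step 3: tau = 3100 * 710 * 9.61e-08 / 1.4 = 1.5108292857e-01 s
Step 4: Convert to microseconds (multiply by 1e6).
tau = 151082.929 us


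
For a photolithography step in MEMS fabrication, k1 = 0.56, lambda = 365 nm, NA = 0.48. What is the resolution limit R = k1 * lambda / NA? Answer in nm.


Step 1: Identify values: k1 = 0.56, lambda = 365 nm, NA = 0.48
Step 2: R = k1 * lambda / NA
R = 0.56 * 365 / 0.48
R = 425.8 nm


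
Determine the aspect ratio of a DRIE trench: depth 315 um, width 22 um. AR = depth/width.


Step 1: AR = depth / width
Step 2: AR = 315 / 22
AR = 14.3


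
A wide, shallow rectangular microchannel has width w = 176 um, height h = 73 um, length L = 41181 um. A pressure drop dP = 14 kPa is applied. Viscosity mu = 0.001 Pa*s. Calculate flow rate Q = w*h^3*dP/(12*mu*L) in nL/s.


Step 1: Convert all dimensions to SI (meters).
w = 176e-6 m, h = 73e-6 m, L = 41181e-6 m, dP = 14e3 Pa
Step 2: Q = w * h^3 * dP / (12 * mu * L)
Q = 176e-6 * (73e-6)^3 * 14e3 / (12 * 0.001 * 41181e-6) = 1.93968474e-09 m^3/s
Step 3: Convert Q from m^3/s to nL/s (1 m^3 = 1e12 nL, so multiply by 1e12).
Q = 1939.685 nL/s


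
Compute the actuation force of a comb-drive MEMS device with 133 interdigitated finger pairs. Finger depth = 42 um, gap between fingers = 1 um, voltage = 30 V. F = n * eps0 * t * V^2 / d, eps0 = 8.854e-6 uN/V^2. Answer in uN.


Step 1: Parameters: n=133, eps0=8.854e-6 uN/V^2, t=42 um, V=30 V, d=1 um
Step 2: V^2 = 900
Step 3: F = 133 * 8.854e-6 * 42 * 900 / 1
F = 44.513 uN


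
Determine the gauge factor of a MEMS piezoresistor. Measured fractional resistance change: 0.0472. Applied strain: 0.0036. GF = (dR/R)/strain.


Step 1: Identify values.
dR/R = 0.0472, strain = 0.0036
Step 2: GF = (dR/R) / strain = 0.0472 / 0.0036
GF = 13.1


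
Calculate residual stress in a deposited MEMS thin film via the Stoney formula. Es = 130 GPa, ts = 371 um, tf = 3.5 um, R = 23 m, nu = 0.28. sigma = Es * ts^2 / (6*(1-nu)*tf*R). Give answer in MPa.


Step 1: Compute numerator: Es * ts^2 = 130 * 371^2 = 17893330 (GPa*um^2)
Step 2: Compute denominator (R in um): 6*(1-nu)*tf*R = 6*0.72*3.5*23e6 = 347760000.0 (um^2)
Step 3: sigma (GPa) = 17893330 / 347760000.0 = 5.1453e-02 GPa
Step 4: Convert to MPa (x1000): sigma = 51.5 MPa


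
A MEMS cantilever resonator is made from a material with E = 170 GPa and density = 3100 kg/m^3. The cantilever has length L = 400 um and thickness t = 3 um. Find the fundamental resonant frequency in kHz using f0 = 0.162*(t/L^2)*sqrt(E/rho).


Step 1: Convert units to SI.
t_SI = 3e-6 m, L_SI = 400e-6 m
Step 2: Calculate sqrt(E/rho).
sqrt(170e9 / 3100) = 7405.32 m/s
Step 3: Compute f0.
f0 = 0.162 * 3e-6 / (400e-6)^2 * 7405.32 = 22493.7 Hz = 22.49 kHz


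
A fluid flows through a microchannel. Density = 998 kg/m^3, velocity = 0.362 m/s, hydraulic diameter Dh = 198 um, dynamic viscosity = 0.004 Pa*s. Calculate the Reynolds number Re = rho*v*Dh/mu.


Step 1: Convert Dh to meters: Dh = 198e-6 m
Step 2: Re = rho * v * Dh / mu
Re = 998 * 0.362 * 198e-6 / 0.004
Re = 17.883


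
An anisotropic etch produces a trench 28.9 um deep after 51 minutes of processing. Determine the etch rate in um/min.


Step 1: Etch rate = depth / time
Step 2: rate = 28.9 / 51
rate = 0.567 um/min


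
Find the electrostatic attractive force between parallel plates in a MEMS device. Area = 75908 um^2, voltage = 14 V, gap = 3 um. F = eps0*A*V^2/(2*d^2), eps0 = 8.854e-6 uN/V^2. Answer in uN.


Step 1: Identify parameters.
eps0 = 8.854e-6 uN/V^2, A = 75908 um^2, V = 14 V, d = 3 um
Step 2: Compute V^2 = 14^2 = 196
Step 3: Compute d^2 = 3^2 = 9
Step 4: F = 0.5 * 8.854e-6 * 75908 * 196 / 9
F = 7.318 uN


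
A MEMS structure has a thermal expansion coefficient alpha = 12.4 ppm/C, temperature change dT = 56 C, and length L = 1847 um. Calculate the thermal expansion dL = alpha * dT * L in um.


Step 1: Convert CTE: alpha = 12.4 ppm/C = 12.4e-6 /C
Step 2: dL = 12.4e-6 * 56 * 1847
dL = 1.2826 um


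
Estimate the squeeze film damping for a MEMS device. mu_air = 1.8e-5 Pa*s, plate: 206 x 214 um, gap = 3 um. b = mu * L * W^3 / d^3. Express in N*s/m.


Step 1: Convert to SI.
L = 206e-6 m, W = 214e-6 m, d = 3e-6 m
Step 2: W^3 = (214e-6)^3 = 9.80e-12 m^3
Step 3: d^3 = (3e-6)^3 = 2.70e-17 m^3
Step 4: b = 1.8e-5 * 206e-6 * 9.80e-12 / 2.70e-17
b = 1.35e-03 N*s/m


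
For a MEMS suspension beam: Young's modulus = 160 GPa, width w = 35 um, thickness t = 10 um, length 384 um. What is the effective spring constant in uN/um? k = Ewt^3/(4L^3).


Step 1: Convert E to consistent units (1 GPa = 1000 uN/um^2).
E = 160 GPa = 160000 uN/um^2
Step 2: Compute t^3 = 10^3 = 1000
Step 3: Compute L^3 = 384^3 = 56623104
Step 4: k = 160000 * 35 * 1000 / (4 * 56623104)
k = 24.7249 uN/um


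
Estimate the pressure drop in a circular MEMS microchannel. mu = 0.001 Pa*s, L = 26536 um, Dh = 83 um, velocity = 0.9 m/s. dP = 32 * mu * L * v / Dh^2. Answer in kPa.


Step 1: Convert to SI: L = 26536e-6 m, Dh = 83e-6 m
Step 2: dP = 32 * 0.001 * 26536e-6 * 0.9 / (83e-6)^2
Step 3: dP = 110935.81 Pa
Step 4: Convert to kPa: dP = 110.94 kPa


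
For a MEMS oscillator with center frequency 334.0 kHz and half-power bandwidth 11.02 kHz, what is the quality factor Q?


Step 1: Q = f0 / bandwidth
Step 2: Q = 334.0 / 11.02
Q = 30.3


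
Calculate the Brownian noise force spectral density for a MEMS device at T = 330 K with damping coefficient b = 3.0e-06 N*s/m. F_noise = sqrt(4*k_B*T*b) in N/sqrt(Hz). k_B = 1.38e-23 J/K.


Step 1: Compute 4 * k_B * T * b
= 4 * 1.38e-23 * 330 * 3.0e-06
= 5.4648e-26 N^2/Hz
Step 2: F_noise = sqrt(5.4648e-26)
F_noise = 2.34e-13 N/sqrt(Hz)


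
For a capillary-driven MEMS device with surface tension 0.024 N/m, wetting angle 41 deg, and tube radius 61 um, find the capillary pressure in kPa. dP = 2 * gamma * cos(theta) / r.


Step 1: cos(41 deg) = 0.7547
Step 2: Convert r to m: r = 61e-6 m
Step 3: dP = 2 * 0.024 * 0.7547 / 61e-6 = 593.9 Pa
Step 4: Convert Pa to kPa (divide by 1000).
dP = 0.59 kPa


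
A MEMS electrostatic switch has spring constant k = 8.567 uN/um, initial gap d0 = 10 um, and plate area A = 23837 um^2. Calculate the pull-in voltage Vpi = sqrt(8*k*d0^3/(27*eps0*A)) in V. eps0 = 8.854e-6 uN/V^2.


Step 1: Compute numerator: 8 * k * d0^3 = 8 * 8.567 * 10^3 = 68536.0
Step 2: Compute denominator: 27 * eps0 * A = 27 * 8.854e-6 * 23837 = 5.698426
Step 3: Vpi = sqrt(68536.0 / 5.698426)
Vpi = 109.67 V


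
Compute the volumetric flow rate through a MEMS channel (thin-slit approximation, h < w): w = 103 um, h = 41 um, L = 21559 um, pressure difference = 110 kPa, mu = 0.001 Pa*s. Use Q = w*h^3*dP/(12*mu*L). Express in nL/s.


Step 1: Convert all dimensions to SI (meters).
w = 103e-6 m, h = 41e-6 m, L = 21559e-6 m, dP = 110e3 Pa
Step 2: Q = w * h^3 * dP / (12 * mu * L)
Q = 103e-6 * (41e-6)^3 * 110e3 / (12 * 0.001 * 21559e-6) = 3.01836406e-09 m^3/s
Step 3: Convert Q from m^3/s to nL/s (1 m^3 = 1e12 nL, so multiply by 1e12).
Q = 3018.364 nL/s


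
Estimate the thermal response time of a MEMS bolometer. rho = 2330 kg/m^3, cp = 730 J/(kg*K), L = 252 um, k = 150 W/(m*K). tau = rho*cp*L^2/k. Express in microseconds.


Step 1: Convert L to m: L = 252e-6 m
Step 2: L^2 = (252e-6)^2 = 6.3504e-08 m^2
Step 3: tau = 2330 * 730 * 6.3504e-08 / 150 = 7.2009302e-04 s
Step 4: Convert to microseconds (multiply by 1e6).
tau = 720.093 us


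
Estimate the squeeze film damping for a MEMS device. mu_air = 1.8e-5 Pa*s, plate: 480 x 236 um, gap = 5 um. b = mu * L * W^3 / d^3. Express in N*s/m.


Step 1: Convert to SI.
L = 480e-6 m, W = 236e-6 m, d = 5e-6 m
Step 2: W^3 = (236e-6)^3 = 1.31e-11 m^3
Step 3: d^3 = (5e-6)^3 = 1.25e-16 m^3
Step 4: b = 1.8e-5 * 480e-6 * 1.31e-11 / 1.25e-16
b = 9.09e-04 N*s/m


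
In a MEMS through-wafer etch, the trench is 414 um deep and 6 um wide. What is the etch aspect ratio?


Step 1: AR = depth / width
Step 2: AR = 414 / 6
AR = 69.0


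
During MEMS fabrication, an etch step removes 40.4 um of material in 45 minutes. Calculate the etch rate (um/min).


Step 1: Etch rate = depth / time
Step 2: rate = 40.4 / 45
rate = 0.898 um/min


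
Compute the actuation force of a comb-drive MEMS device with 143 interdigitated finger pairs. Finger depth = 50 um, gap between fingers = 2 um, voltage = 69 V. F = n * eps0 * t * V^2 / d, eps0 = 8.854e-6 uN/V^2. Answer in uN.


Step 1: Parameters: n=143, eps0=8.854e-6 uN/V^2, t=50 um, V=69 V, d=2 um
Step 2: V^2 = 4761
Step 3: F = 143 * 8.854e-6 * 50 * 4761 / 2
F = 150.7 uN


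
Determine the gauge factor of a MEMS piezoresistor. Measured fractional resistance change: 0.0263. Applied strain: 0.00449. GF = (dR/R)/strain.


Step 1: Identify values.
dR/R = 0.0263, strain = 0.00449
Step 2: GF = (dR/R) / strain = 0.0263 / 0.00449
GF = 5.9


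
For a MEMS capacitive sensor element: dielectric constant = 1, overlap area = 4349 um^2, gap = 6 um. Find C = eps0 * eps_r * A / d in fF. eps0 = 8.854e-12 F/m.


Step 1: Convert area to m^2: A = 4349e-12 m^2
Step 2: Convert gap to m: d = 6e-6 m
Step 3: C = eps0 * eps_r * A / d
C = 8.854e-12 * 1 * 4349e-12 / 6e-6
Step 4: Convert to fF (multiply by 1e15).
C = 6.42 fF


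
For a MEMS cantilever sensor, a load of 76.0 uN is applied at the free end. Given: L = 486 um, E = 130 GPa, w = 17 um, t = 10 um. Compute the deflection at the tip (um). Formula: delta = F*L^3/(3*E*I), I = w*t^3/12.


Step 1: Calculate the second moment of area.
I = w * t^3 / 12 = 17 * 10^3 / 12 = 1416.6667 um^4
Step 2: Convert E to consistent units (1 GPa = 1000 uN/um^2).
E = 130 GPa = 130000 uN/um^2
Step 3: Calculate tip deflection.
delta = F * L^3 / (3 * E * I)
delta = 76.0 * 486^3 / (3 * 130000 * 1416.6667)
delta = 15.7903 um


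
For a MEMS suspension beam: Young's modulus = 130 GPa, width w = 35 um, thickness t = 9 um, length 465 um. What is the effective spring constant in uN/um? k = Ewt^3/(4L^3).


Step 1: Convert E to consistent units (1 GPa = 1000 uN/um^2).
E = 130 GPa = 130000 uN/um^2
Step 2: Compute t^3 = 9^3 = 729
Step 3: Compute L^3 = 465^3 = 100544625
Step 4: k = 130000 * 35 * 729 / (4 * 100544625)
k = 8.2475 uN/um


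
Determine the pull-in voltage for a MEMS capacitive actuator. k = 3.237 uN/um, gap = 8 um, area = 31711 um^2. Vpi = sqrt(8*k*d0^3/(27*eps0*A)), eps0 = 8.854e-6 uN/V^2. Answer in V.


Step 1: Compute numerator: 8 * k * d0^3 = 8 * 3.237 * 8^3 = 13258.752
Step 2: Compute denominator: 27 * eps0 * A = 27 * 8.854e-6 * 31711 = 7.580768
Step 3: Vpi = sqrt(13258.752 / 7.580768)
Vpi = 41.82 V


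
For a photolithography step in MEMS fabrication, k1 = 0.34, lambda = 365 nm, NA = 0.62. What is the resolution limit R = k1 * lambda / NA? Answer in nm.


Step 1: Identify values: k1 = 0.34, lambda = 365 nm, NA = 0.62
Step 2: R = k1 * lambda / NA
R = 0.34 * 365 / 0.62
R = 200.2 nm


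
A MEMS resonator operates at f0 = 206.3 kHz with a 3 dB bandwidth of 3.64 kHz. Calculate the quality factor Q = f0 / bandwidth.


Step 1: Q = f0 / bandwidth
Step 2: Q = 206.3 / 3.64
Q = 56.7


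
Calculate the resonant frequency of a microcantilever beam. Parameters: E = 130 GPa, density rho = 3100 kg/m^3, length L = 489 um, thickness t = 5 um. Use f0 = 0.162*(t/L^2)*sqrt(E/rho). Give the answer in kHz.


Step 1: Convert units to SI.
t_SI = 5e-6 m, L_SI = 489e-6 m
Step 2: Calculate sqrt(E/rho).
sqrt(130e9 / 3100) = 6475.76 m/s
Step 3: Compute f0.
f0 = 0.162 * 5e-6 / (489e-6)^2 * 6475.76 = 21936.0 Hz = 21.94 kHz


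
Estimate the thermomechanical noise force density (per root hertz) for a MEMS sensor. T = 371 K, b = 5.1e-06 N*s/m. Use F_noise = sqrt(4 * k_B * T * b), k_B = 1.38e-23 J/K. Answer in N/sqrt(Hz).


Step 1: Compute 4 * k_B * T * b
= 4 * 1.38e-23 * 371 * 5.1e-06
= 1.0444e-25 N^2/Hz
Step 2: F_noise = sqrt(1.0444e-25)
F_noise = 3.23e-13 N/sqrt(Hz)


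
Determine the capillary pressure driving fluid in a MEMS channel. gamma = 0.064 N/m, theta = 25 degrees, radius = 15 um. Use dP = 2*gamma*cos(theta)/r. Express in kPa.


Step 1: cos(25 deg) = 0.9063
Step 2: Convert r to m: r = 15e-6 m
Step 3: dP = 2 * 0.064 * 0.9063 / 15e-6 = 7733.8 Pa
Step 4: Convert Pa to kPa (divide by 1000).
dP = 7.73 kPa


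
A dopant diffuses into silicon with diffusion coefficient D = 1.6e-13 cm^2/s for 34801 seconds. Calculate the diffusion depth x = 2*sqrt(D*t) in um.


Step 1: Compute D*t = 1.6e-13 * 34801 = 5.56816e-09 cm^2
Step 2: sqrt(D*t) = 7.46201e-05 cm
Step 3: x = 2 * 7.46201e-05 cm = 1.492402e-04 cm
Step 4: Convert to um (1 cm = 1e4 um): x = 1.492 um


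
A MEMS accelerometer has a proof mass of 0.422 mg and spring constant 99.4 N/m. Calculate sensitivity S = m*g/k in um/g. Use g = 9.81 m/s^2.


Step 1: Convert mass: m = 0.422 mg = 4.22e-07 kg
Step 2: S = m * g / k = 4.22e-07 * 9.81 / 99.4
Step 3: S = 4.16e-08 m/g
Step 4: Convert to um/g: S = 0.042 um/g


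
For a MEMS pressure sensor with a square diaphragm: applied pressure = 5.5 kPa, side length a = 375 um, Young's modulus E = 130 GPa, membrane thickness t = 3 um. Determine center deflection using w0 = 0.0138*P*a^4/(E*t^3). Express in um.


Step 1: Convert pressure to compatible units (E is in GPa, so P in GPa).
P = 5.5 kPa = 5.5e-6 GPa
Step 2: Compute numerator: 0.0138 * P * a^4.
a^4 = 375^4 = 19775390625
numerator = 0.0138 * 5.5e-6 * 19775390625 = 1.50095e+03
Step 3: Compute denominator: E * t^3 = 130 * 3^3 = 3510
Step 4: w0 = numerator / denominator = 1.50095e+03 / 3510 = 0.4276 um
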